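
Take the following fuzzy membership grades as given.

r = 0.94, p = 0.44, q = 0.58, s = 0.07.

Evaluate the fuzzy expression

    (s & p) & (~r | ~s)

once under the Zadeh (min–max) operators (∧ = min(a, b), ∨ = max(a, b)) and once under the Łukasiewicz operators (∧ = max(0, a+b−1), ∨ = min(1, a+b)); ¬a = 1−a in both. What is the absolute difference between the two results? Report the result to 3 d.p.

Under Zadeh (min–max):
  s & p = min(a, b) on (0.07, 0.44) = 0.07
  ~r = 1 − 0.94 = 0.06
  ~s = 1 − 0.07 = 0.93
  ~r | ~s = max(a, b) on (0.06, 0.93) = 0.93
  (s & p) & (~r | ~s) = min(a, b) on (0.07, 0.93) = 0.07
  → value = 0.0700
Under Łukasiewicz:
  s & p = max(0, a+b−1) on (0.07, 0.44) = 0.00
  ~r = 1 − 0.94 = 0.06
  ~s = 1 − 0.07 = 0.93
  ~r | ~s = min(1, a+b) on (0.06, 0.93) = 0.99
  (s & p) & (~r | ~s) = max(0, a+b−1) on (0.00, 0.99) = 0.00
  → value = 0.0000
|0.0700 − 0.0000| = 0.070

0.070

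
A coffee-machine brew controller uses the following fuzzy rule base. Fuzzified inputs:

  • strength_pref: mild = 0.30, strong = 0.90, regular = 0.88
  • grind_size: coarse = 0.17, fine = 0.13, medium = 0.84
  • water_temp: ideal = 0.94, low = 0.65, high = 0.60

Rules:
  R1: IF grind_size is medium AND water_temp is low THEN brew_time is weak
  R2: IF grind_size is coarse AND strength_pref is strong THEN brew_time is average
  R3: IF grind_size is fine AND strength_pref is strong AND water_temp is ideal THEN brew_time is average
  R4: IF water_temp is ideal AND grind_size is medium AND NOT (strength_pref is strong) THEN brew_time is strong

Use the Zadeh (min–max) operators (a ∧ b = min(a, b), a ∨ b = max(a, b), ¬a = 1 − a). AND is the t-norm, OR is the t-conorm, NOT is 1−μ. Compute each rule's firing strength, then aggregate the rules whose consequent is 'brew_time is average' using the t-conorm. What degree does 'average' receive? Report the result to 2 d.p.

R1: medium=0.84, low=0.65; AND[min(a, b)] → w = 0.65
R2: coarse=0.17, strong=0.90; AND[min(a, b)] → w = 0.17
R3: fine=0.13, strong=0.90, ideal=0.94; AND[min(a, b)] → w = 0.13
R4: ideal=0.94, medium=0.84, ¬strong=1−0.90=0.10; AND[min(a, b)] → w = 0.10
Rules with consequent 'average': {R2, R3} → strengths 0.17, 0.13
Aggregate via t-conorm [max(a, b)]: 0.17

0.17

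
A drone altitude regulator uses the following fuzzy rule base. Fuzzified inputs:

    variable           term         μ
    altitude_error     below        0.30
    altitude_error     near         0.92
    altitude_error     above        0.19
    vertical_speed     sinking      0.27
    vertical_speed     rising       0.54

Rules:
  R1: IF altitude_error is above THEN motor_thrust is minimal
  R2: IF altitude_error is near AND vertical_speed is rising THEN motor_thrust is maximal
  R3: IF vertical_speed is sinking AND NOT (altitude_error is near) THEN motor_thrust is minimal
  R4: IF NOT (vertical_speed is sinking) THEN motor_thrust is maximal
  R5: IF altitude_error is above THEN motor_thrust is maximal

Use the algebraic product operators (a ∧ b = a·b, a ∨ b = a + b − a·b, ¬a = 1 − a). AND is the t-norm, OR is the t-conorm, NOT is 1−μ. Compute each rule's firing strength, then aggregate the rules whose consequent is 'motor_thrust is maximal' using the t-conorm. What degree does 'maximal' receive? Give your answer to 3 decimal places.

0.890

R1: above=0.19 → w = 0.1900
R2: near=0.92, rising=0.54; AND[a·b] → w = 0.4968
R3: sinking=0.27, ¬near=1−0.92=0.08; AND[a·b] → w = 0.0216
R4: ¬sinking=1−0.27=0.73 → w = 0.7300
R5: above=0.19 → w = 0.1900
Rules with consequent 'maximal': {R2, R4, R5} → strengths 0.4968, 0.7300, 0.1900
Aggregate via t-conorm [a + b − a·b]: 0.8900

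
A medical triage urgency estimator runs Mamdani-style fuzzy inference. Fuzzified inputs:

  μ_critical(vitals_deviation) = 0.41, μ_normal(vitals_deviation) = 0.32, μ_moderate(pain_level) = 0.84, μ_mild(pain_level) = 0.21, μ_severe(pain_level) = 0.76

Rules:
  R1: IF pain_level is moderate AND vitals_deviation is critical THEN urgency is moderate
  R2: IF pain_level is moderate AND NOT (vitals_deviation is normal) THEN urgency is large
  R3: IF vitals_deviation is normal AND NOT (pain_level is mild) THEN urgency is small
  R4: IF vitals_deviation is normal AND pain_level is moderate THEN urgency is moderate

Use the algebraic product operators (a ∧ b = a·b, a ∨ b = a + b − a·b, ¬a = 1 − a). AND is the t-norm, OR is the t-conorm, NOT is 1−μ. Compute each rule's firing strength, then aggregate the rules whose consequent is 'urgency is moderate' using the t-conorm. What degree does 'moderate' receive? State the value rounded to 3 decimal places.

R1: moderate=0.84, critical=0.41; AND[a·b] → w = 0.3444
R2: moderate=0.84, ¬normal=1−0.32=0.68; AND[a·b] → w = 0.5712
R3: normal=0.32, ¬mild=1−0.21=0.79; AND[a·b] → w = 0.2528
R4: normal=0.32, moderate=0.84; AND[a·b] → w = 0.2688
Rules with consequent 'moderate': {R1, R4} → strengths 0.3444, 0.2688
Aggregate via t-conorm [a + b − a·b]: 0.5206

0.521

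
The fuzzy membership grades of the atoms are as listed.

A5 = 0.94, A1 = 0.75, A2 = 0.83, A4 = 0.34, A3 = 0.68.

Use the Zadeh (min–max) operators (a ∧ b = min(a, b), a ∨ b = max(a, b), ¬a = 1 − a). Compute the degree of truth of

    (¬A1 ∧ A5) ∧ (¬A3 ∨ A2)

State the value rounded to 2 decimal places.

¬A1 = 1 − 0.75 = 0.25
¬A1 ∧ A5 = min(a, b) on (0.25, 0.94) = 0.25
¬A3 = 1 − 0.68 = 0.32
¬A3 ∨ A2 = max(a, b) on (0.32, 0.83) = 0.83
(¬A1 ∧ A5) ∧ (¬A3 ∨ A2) = min(a, b) on (0.25, 0.83) = 0.25

0.25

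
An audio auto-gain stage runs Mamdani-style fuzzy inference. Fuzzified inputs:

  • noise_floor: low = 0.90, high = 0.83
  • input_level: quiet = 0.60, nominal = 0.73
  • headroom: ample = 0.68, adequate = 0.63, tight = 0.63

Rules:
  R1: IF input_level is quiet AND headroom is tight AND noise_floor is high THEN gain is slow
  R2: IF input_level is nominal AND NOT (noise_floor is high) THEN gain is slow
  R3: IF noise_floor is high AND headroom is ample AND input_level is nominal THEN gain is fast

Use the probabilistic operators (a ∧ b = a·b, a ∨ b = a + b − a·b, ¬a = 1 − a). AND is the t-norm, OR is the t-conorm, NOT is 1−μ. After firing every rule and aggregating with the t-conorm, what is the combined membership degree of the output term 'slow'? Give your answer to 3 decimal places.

R1: quiet=0.60, tight=0.63, high=0.83; AND[a·b] → w = 0.3137
R2: nominal=0.73, ¬high=1−0.83=0.17; AND[a·b] → w = 0.1241
R3: high=0.83, ample=0.68, nominal=0.73; AND[a·b] → w = 0.4120
Rules with consequent 'slow': {R1, R2} → strengths 0.3137, 0.1241
Aggregate via t-conorm [a + b − a·b]: 0.3989

0.399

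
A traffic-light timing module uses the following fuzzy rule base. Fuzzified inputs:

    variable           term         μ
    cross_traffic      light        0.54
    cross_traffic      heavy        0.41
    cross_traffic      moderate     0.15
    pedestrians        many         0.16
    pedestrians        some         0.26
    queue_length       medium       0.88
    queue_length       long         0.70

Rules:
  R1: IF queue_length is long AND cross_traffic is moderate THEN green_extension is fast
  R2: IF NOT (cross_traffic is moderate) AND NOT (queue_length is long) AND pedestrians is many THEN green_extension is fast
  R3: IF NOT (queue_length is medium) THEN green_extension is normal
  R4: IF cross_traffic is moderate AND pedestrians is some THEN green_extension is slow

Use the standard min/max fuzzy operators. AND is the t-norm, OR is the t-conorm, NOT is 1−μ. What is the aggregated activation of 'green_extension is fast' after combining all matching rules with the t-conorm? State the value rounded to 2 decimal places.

R1: long=0.70, moderate=0.15; AND[min(a, b)] → w = 0.15
R2: ¬moderate=1−0.15=0.85, ¬long=1−0.70=0.30, many=0.16; AND[min(a, b)] → w = 0.16
R3: ¬medium=1−0.88=0.12 → w = 0.12
R4: moderate=0.15, some=0.26; AND[min(a, b)] → w = 0.15
Rules with consequent 'fast': {R1, R2} → strengths 0.15, 0.16
Aggregate via t-conorm [max(a, b)]: 0.16

0.16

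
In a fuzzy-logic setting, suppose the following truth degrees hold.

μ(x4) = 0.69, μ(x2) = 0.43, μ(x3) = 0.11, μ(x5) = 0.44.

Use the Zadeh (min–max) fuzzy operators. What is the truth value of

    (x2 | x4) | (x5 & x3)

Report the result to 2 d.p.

0.69

x2 | x4 = max(a, b) on (0.43, 0.69) = 0.69
x5 & x3 = min(a, b) on (0.44, 0.11) = 0.11
(x2 | x4) | (x5 & x3) = max(a, b) on (0.69, 0.11) = 0.69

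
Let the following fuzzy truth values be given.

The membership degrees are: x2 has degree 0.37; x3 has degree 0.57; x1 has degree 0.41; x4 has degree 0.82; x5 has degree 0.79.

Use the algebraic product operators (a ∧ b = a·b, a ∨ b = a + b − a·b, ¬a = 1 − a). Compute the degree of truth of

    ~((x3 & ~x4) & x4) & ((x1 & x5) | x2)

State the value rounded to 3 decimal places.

~x4 = 1 − 0.8200 = 0.1800
x3 & ~x4 = a·b on (0.5700, 0.1800) = 0.1026
(x3 & ~x4) & x4 = a·b on (0.1026, 0.8200) = 0.0841
~((x3 & ~x4) & x4) = 1 − 0.0841 = 0.9159
x1 & x5 = a·b on (0.4100, 0.7900) = 0.3239
(x1 & x5) | x2 = a + b − a·b on (0.3239, 0.3700) = 0.5741
~((x3 & ~x4) & x4) & ((x1 & x5) | x2) = a·b on (0.9159, 0.5741) = 0.5258

0.526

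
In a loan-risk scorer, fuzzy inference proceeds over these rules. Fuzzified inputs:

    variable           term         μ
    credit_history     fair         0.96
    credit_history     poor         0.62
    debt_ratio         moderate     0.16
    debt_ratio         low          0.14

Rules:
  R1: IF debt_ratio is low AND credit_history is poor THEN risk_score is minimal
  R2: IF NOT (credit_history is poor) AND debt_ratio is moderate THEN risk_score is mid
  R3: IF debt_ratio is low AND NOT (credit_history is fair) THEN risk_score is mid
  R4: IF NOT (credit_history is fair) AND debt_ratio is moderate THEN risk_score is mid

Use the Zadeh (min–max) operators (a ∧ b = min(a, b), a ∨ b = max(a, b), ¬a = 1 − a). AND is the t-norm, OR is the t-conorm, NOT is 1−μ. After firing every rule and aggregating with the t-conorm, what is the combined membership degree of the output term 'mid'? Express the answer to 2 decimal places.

R1: low=0.14, poor=0.62; AND[min(a, b)] → w = 0.14
R2: ¬poor=1−0.62=0.38, moderate=0.16; AND[min(a, b)] → w = 0.16
R3: low=0.14, ¬fair=1−0.96=0.04; AND[min(a, b)] → w = 0.04
R4: ¬fair=1−0.96=0.04, moderate=0.16; AND[min(a, b)] → w = 0.04
Rules with consequent 'mid': {R2, R3, R4} → strengths 0.16, 0.04, 0.04
Aggregate via t-conorm [max(a, b)]: 0.16

0.16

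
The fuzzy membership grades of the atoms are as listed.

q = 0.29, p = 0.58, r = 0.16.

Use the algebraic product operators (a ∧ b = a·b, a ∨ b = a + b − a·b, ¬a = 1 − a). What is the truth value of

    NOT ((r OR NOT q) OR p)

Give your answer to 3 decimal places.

0.102

NOT q = 1 − 0.2900 = 0.7100
r OR NOT q = a + b − a·b on (0.1600, 0.7100) = 0.7564
(r OR NOT q) OR p = a + b − a·b on (0.7564, 0.5800) = 0.8977
NOT ((r OR NOT q) OR p) = 1 − 0.8977 = 0.1023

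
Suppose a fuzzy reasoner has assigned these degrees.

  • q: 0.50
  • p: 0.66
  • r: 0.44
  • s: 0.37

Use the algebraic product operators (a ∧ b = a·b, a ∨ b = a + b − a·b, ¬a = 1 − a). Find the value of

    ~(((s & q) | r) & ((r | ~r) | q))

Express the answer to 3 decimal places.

0.523

s & q = a·b on (0.3700, 0.5000) = 0.1850
(s & q) | r = a + b − a·b on (0.1850, 0.4400) = 0.5436
~r = 1 − 0.4400 = 0.5600
r | ~r = a + b − a·b on (0.4400, 0.5600) = 0.7536
(r | ~r) | q = a + b − a·b on (0.7536, 0.5000) = 0.8768
((s & q) | r) & ((r | ~r) | q) = a·b on (0.5436, 0.8768) = 0.4766
~(((s & q) | r) & ((r | ~r) | q)) = 1 − 0.4766 = 0.5234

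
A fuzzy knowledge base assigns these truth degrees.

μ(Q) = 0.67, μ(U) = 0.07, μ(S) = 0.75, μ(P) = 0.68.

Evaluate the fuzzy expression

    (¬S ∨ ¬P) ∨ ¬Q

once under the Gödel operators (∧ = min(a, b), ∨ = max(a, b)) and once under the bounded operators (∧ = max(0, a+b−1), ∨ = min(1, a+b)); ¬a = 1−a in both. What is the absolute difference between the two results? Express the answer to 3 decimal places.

Under Gödel:
  ¬S = 1 − 0.75 = 0.25
  ¬P = 1 − 0.68 = 0.32
  ¬S ∨ ¬P = max(a, b) on (0.25, 0.32) = 0.32
  ¬Q = 1 − 0.67 = 0.33
  (¬S ∨ ¬P) ∨ ¬Q = max(a, b) on (0.32, 0.33) = 0.33
  → value = 0.3300
Under bounded:
  ¬S = 1 − 0.75 = 0.25
  ¬P = 1 − 0.68 = 0.32
  ¬S ∨ ¬P = min(1, a+b) on (0.25, 0.32) = 0.57
  ¬Q = 1 − 0.67 = 0.33
  (¬S ∨ ¬P) ∨ ¬Q = min(1, a+b) on (0.57, 0.33) = 0.90
  → value = 0.9000
|0.3300 − 0.9000| = 0.570

0.570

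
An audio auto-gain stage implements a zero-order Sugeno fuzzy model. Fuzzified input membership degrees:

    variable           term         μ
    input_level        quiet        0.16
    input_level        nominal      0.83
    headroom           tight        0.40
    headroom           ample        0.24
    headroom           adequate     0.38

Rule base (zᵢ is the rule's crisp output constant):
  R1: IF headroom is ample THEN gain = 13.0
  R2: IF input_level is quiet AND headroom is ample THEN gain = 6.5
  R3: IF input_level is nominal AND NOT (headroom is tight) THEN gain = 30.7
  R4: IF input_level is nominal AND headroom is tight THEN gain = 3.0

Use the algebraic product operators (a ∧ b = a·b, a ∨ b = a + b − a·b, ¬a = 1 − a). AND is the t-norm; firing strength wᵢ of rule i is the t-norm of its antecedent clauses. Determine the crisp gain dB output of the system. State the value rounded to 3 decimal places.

R1 (z=13.0): ample=0.24 → w = 0.2400
R2 (z=6.5): quiet=0.16, ample=0.24; AND[a·b] → w = 0.0384
R3 (z=30.7): nominal=0.83, ¬tight=1−0.40=0.60; AND[a·b] → w = 0.4980
R4 (z=3.0): nominal=0.83, tight=0.40; AND[a·b] → w = 0.3320
Weighted average = (0.2400·13.0 + 0.0384·6.5 + 0.4980·30.7 + 0.3320·3.0) / (0.2400 + 0.0384 + 0.4980 + 0.3320)
  = 19.6542 / 1.1084 = 17.732

17.732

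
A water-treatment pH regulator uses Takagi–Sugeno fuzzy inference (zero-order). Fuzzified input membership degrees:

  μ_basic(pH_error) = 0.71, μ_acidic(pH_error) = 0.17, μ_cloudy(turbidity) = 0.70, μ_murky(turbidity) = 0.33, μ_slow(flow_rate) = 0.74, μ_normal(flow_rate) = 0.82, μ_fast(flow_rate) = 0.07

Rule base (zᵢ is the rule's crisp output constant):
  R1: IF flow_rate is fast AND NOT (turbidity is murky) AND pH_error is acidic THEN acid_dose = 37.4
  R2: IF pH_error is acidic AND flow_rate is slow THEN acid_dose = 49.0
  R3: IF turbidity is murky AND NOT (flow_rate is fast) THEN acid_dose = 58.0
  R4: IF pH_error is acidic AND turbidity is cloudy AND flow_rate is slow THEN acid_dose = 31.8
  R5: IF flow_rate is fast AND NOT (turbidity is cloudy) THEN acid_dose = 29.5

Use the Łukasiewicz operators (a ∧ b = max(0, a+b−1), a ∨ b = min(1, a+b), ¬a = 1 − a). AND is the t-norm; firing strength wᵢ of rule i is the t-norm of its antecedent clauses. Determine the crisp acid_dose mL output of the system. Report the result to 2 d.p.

R1 (z=37.4): fast=0.07, ¬murky=1−0.33=0.67, acidic=0.17; AND[max(0, a+b−1)] → w = 0.00
R2 (z=49.0): acidic=0.17, slow=0.74; AND[max(0, a+b−1)] → w = 0.00
R3 (z=58.0): murky=0.33, ¬fast=1−0.07=0.93; AND[max(0, a+b−1)] → w = 0.26
R4 (z=31.8): acidic=0.17, cloudy=0.70, slow=0.74; AND[max(0, a+b−1)] → w = 0.00
R5 (z=29.5): fast=0.07, ¬cloudy=1−0.70=0.30; AND[max(0, a+b−1)] → w = 0.00
Weighted average = (0.00·37.4 + 0.00·49.0 + 0.26·58.0 + 0.00·31.8 + 0.00·29.5) / (0.00 + 0.00 + 0.26 + 0.00 + 0.00)
  = 15.0800 / 0.2600 = 58.00

58.00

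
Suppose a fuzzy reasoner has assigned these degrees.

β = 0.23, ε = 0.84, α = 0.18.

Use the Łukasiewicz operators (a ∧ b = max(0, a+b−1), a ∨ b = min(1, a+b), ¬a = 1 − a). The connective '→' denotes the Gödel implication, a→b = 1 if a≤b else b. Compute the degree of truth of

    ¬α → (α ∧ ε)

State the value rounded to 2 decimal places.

¬α = 1 − 0.18 = 0.82
α ∧ ε = max(0, a+b−1) on (0.18, 0.84) = 0.02
¬α → (α ∧ ε)  [Gödel: 1 if a≤b else b] with a=0.82, b=0.02 → 0.02

0.02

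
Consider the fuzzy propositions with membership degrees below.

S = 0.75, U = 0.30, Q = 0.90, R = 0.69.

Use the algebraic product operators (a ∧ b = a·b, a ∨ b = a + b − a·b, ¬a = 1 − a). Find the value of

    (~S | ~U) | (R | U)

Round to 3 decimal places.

0.951

~S = 1 − 0.7500 = 0.2500
~U = 1 − 0.3000 = 0.7000
~S | ~U = a + b − a·b on (0.2500, 0.7000) = 0.7750
R | U = a + b − a·b on (0.6900, 0.3000) = 0.7830
(~S | ~U) | (R | U) = a + b − a·b on (0.7750, 0.7830) = 0.9512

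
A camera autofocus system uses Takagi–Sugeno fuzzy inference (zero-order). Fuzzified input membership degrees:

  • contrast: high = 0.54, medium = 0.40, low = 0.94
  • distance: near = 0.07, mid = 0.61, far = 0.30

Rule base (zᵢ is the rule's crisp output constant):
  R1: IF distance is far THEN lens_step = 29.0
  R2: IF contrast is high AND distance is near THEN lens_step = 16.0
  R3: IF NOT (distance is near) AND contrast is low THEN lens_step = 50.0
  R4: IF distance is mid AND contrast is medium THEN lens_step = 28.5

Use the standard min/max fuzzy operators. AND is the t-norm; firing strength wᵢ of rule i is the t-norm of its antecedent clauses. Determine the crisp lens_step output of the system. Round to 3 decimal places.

39.835

R1 (z=29.0): far=0.30 → w = 0.30
R2 (z=16.0): high=0.54, near=0.07; AND[min(a, b)] → w = 0.07
R3 (z=50.0): ¬near=1−0.07=0.93, low=0.94; AND[min(a, b)] → w = 0.93
R4 (z=28.5): mid=0.61, medium=0.40; AND[min(a, b)] → w = 0.40
Weighted average = (0.30·29.0 + 0.07·16.0 + 0.93·50.0 + 0.40·28.5) / (0.30 + 0.07 + 0.93 + 0.40)
  = 67.7200 / 1.7000 = 39.835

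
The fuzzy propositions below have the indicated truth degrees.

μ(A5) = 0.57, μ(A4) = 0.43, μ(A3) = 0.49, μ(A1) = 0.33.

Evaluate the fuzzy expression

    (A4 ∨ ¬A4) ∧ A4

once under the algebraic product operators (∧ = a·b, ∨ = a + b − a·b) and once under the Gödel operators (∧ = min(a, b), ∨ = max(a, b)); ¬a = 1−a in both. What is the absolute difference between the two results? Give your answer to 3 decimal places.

0.105

Under algebraic product:
  ¬A4 = 1 − 0.4300 = 0.5700
  A4 ∨ ¬A4 = a + b − a·b on (0.4300, 0.5700) = 0.7549
  (A4 ∨ ¬A4) ∧ A4 = a·b on (0.7549, 0.4300) = 0.3246
  → value = 0.3246
Under Gödel:
  ¬A4 = 1 − 0.43 = 0.57
  A4 ∨ ¬A4 = max(a, b) on (0.43, 0.57) = 0.57
  (A4 ∨ ¬A4) ∧ A4 = min(a, b) on (0.57, 0.43) = 0.43
  → value = 0.4300
|0.3246 − 0.4300| = 0.105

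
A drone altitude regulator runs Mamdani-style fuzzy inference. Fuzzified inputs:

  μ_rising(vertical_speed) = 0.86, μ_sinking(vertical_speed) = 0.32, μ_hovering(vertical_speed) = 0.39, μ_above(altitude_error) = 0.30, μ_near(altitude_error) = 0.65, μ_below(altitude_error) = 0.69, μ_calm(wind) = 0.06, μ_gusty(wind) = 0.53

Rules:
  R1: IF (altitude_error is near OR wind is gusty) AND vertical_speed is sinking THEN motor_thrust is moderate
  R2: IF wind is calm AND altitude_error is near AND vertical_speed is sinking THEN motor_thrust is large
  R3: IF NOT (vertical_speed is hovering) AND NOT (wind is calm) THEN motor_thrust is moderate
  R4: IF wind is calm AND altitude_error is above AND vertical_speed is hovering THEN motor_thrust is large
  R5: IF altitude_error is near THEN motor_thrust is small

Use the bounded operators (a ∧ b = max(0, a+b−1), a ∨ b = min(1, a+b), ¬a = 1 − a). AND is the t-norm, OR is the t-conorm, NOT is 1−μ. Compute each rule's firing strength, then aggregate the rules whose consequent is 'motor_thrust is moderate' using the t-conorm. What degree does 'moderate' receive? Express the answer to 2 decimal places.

R1: (near=0.65 OR gusty=0.53) = 1.00; AND[max(0, a+b−1)] with sinking=0.32 → w = 0.32
R2: calm=0.06, near=0.65, sinking=0.32; AND[max(0, a+b−1)] → w = 0.00
R3: ¬hovering=1−0.39=0.61, ¬calm=1−0.06=0.94; AND[max(0, a+b−1)] → w = 0.55
R4: calm=0.06, above=0.30, hovering=0.39; AND[max(0, a+b−1)] → w = 0.00
R5: near=0.65 → w = 0.65
Rules with consequent 'moderate': {R1, R3} → strengths 0.32, 0.55
Aggregate via t-conorm [min(1, a+b)]: 0.87

0.87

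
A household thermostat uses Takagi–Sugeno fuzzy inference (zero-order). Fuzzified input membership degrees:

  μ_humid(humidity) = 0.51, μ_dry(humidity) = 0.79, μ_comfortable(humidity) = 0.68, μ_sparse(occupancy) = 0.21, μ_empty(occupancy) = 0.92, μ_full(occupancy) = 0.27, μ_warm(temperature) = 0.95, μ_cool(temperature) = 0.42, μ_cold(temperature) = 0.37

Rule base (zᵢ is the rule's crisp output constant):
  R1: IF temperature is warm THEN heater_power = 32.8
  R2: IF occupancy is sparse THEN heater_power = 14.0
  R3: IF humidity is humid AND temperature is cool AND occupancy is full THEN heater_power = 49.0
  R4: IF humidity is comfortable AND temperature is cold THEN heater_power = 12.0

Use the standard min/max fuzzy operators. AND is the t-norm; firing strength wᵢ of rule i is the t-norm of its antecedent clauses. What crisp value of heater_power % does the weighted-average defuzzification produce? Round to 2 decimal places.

28.76

R1 (z=32.8): warm=0.95 → w = 0.95
R2 (z=14.0): sparse=0.21 → w = 0.21
R3 (z=49.0): humid=0.51, cool=0.42, full=0.27; AND[min(a, b)] → w = 0.27
R4 (z=12.0): comfortable=0.68, cold=0.37; AND[min(a, b)] → w = 0.37
Weighted average = (0.95·32.8 + 0.21·14.0 + 0.27·49.0 + 0.37·12.0) / (0.95 + 0.21 + 0.27 + 0.37)
  = 51.7700 / 1.8000 = 28.76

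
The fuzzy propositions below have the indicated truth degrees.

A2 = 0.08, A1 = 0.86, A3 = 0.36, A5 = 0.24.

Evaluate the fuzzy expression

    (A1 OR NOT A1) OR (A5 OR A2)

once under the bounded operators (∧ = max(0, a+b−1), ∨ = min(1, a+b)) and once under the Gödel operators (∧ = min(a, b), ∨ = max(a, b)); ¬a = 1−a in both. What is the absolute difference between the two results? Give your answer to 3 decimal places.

0.140

Under bounded:
  NOT A1 = 1 − 0.86 = 0.14
  A1 OR NOT A1 = min(1, a+b) on (0.86, 0.14) = 1.00
  A5 OR A2 = min(1, a+b) on (0.24, 0.08) = 0.32
  (A1 OR NOT A1) OR (A5 OR A2) = min(1, a+b) on (1.00, 0.32) = 1.00
  → value = 1.0000
Under Gödel:
  NOT A1 = 1 − 0.86 = 0.14
  A1 OR NOT A1 = max(a, b) on (0.86, 0.14) = 0.86
  A5 OR A2 = max(a, b) on (0.24, 0.08) = 0.24
  (A1 OR NOT A1) OR (A5 OR A2) = max(a, b) on (0.86, 0.24) = 0.86
  → value = 0.8600
|1.0000 − 0.8600| = 0.140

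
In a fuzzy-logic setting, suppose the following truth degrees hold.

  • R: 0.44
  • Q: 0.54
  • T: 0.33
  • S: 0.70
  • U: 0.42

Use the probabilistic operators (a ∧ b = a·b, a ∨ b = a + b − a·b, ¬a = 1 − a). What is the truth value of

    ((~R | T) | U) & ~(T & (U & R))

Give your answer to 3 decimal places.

0.778

~R = 1 − 0.4400 = 0.5600
~R | T = a + b − a·b on (0.5600, 0.3300) = 0.7052
(~R | T) | U = a + b − a·b on (0.7052, 0.4200) = 0.8290
U & R = a·b on (0.4200, 0.4400) = 0.1848
T & (U & R) = a·b on (0.3300, 0.1848) = 0.0610
~(T & (U & R)) = 1 − 0.0610 = 0.9390
((~R | T) | U) & ~(T & (U & R)) = a·b on (0.8290, 0.9390) = 0.7785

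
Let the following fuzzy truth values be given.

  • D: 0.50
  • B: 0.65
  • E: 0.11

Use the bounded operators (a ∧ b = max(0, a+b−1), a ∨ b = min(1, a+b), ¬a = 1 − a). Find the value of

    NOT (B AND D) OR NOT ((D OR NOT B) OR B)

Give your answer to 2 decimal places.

0.85

B AND D = max(0, a+b−1) on (0.65, 0.50) = 0.15
NOT (B AND D) = 1 − 0.15 = 0.85
NOT B = 1 − 0.65 = 0.35
D OR NOT B = min(1, a+b) on (0.50, 0.35) = 0.85
(D OR NOT B) OR B = min(1, a+b) on (0.85, 0.65) = 1.00
NOT ((D OR NOT B) OR B) = 1 − 1.00 = 0.00
NOT (B AND D) OR NOT ((D OR NOT B) OR B) = min(1, a+b) on (0.85, 0.00) = 0.85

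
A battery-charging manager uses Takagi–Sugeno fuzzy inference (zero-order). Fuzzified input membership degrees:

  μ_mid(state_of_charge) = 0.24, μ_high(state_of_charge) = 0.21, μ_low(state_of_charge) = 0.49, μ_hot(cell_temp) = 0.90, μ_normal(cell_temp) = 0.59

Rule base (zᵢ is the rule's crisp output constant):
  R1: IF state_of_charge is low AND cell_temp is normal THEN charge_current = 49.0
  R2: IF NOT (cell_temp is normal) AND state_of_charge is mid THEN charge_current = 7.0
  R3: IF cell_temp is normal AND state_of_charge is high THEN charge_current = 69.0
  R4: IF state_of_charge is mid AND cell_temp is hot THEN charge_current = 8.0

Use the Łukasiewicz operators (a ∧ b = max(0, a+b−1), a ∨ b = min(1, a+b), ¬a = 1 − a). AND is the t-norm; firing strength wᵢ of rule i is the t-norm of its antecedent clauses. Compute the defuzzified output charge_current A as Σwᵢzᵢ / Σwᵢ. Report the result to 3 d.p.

22.909

R1 (z=49.0): low=0.49, normal=0.59; AND[max(0, a+b−1)] → w = 0.08
R2 (z=7.0): ¬normal=1−0.59=0.41, mid=0.24; AND[max(0, a+b−1)] → w = 0.00
R3 (z=69.0): normal=0.59, high=0.21; AND[max(0, a+b−1)] → w = 0.00
R4 (z=8.0): mid=0.24, hot=0.90; AND[max(0, a+b−1)] → w = 0.14
Weighted average = (0.08·49.0 + 0.00·7.0 + 0.00·69.0 + 0.14·8.0) / (0.08 + 0.00 + 0.00 + 0.14)
  = 5.0400 / 0.2200 = 22.909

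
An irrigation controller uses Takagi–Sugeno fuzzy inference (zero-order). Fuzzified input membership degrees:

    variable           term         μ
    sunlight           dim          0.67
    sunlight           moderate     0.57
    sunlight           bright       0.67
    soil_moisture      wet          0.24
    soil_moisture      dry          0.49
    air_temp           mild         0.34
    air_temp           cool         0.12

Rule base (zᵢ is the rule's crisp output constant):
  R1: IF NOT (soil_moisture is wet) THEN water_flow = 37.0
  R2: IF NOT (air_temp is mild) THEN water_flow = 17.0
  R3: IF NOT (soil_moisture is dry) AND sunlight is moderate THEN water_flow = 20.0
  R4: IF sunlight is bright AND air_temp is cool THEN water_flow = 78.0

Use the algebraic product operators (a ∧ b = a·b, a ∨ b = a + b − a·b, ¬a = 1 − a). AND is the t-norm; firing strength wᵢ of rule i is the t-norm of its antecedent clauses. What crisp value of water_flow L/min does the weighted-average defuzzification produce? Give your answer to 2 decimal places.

R1 (z=37.0): ¬wet=1−0.24=0.76 → w = 0.7600
R2 (z=17.0): ¬mild=1−0.34=0.66 → w = 0.6600
R3 (z=20.0): ¬dry=1−0.49=0.51, moderate=0.57; AND[a·b] → w = 0.2907
R4 (z=78.0): bright=0.67, cool=0.12; AND[a·b] → w = 0.0804
Weighted average = (0.7600·37.0 + 0.6600·17.0 + 0.2907·20.0 + 0.0804·78.0) / (0.7600 + 0.6600 + 0.2907 + 0.0804)
  = 51.4252 / 1.7911 = 28.71

28.71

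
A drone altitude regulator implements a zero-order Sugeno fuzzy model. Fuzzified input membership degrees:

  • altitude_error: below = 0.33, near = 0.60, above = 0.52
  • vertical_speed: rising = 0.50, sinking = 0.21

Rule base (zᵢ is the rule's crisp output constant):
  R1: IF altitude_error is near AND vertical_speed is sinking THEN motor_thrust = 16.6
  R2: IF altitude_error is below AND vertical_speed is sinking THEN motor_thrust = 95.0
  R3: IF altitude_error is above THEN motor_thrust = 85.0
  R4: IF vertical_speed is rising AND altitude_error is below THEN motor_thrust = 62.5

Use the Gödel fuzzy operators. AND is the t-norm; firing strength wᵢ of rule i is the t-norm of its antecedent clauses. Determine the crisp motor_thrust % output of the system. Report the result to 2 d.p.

69.50

R1 (z=16.6): near=0.60, sinking=0.21; AND[min(a, b)] → w = 0.21
R2 (z=95.0): below=0.33, sinking=0.21; AND[min(a, b)] → w = 0.21
R3 (z=85.0): above=0.52 → w = 0.52
R4 (z=62.5): rising=0.50, below=0.33; AND[min(a, b)] → w = 0.33
Weighted average = (0.21·16.6 + 0.21·95.0 + 0.52·85.0 + 0.33·62.5) / (0.21 + 0.21 + 0.52 + 0.33)
  = 88.2610 / 1.2700 = 69.50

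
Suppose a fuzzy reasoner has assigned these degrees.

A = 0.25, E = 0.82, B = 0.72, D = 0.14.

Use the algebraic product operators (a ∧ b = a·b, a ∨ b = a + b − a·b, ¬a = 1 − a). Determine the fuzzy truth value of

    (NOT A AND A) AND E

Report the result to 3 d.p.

NOT A = 1 − 0.2500 = 0.7500
NOT A AND A = a·b on (0.7500, 0.2500) = 0.1875
(NOT A AND A) AND E = a·b on (0.1875, 0.8200) = 0.1537

0.154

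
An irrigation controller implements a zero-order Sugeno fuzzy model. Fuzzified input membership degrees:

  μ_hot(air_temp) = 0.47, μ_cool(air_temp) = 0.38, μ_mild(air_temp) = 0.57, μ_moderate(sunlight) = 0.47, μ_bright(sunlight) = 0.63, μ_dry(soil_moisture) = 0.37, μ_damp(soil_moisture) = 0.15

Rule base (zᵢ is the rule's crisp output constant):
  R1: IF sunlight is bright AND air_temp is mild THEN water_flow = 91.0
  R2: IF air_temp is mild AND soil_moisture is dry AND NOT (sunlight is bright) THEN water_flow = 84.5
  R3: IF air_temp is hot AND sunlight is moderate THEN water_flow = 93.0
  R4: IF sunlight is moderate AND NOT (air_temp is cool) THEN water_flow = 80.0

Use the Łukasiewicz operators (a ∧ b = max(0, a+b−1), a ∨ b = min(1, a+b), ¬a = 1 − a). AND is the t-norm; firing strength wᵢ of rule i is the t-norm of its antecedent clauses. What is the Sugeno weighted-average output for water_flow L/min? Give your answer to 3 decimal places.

87.586

R1 (z=91.0): bright=0.63, mild=0.57; AND[max(0, a+b−1)] → w = 0.20
R2 (z=84.5): mild=0.57, dry=0.37, ¬bright=1−0.63=0.37; AND[max(0, a+b−1)] → w = 0.00
R3 (z=93.0): hot=0.47, moderate=0.47; AND[max(0, a+b−1)] → w = 0.00
R4 (z=80.0): moderate=0.47, ¬cool=1−0.38=0.62; AND[max(0, a+b−1)] → w = 0.09
Weighted average = (0.20·91.0 + 0.00·84.5 + 0.00·93.0 + 0.09·80.0) / (0.20 + 0.00 + 0.00 + 0.09)
  = 25.4000 / 0.2900 = 87.586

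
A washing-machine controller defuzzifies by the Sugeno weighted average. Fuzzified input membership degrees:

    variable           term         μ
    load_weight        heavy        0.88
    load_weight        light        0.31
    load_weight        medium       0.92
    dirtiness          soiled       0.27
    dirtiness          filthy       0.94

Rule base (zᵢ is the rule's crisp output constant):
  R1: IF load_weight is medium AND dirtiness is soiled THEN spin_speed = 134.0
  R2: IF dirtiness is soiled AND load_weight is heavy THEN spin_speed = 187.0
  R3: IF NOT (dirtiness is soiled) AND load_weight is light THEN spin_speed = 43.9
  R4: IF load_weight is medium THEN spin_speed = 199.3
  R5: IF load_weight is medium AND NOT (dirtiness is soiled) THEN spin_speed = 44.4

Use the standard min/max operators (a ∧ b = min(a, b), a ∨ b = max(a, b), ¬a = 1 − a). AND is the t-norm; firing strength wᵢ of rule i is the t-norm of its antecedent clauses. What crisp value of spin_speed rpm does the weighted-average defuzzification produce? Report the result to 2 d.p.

R1 (z=134.0): medium=0.92, soiled=0.27; AND[min(a, b)] → w = 0.27
R2 (z=187.0): soiled=0.27, heavy=0.88; AND[min(a, b)] → w = 0.27
R3 (z=43.9): ¬soiled=1−0.27=0.73, light=0.31; AND[min(a, b)] → w = 0.31
R4 (z=199.3): medium=0.92 → w = 0.92
R5 (z=44.4): medium=0.92, ¬soiled=1−0.27=0.73; AND[min(a, b)] → w = 0.73
Weighted average = (0.27·134.0 + 0.27·187.0 + 0.31·43.9 + 0.92·199.3 + 0.73·44.4) / (0.27 + 0.27 + 0.31 + 0.92 + 0.73)
  = 316.0470 / 2.5000 = 126.42

126.42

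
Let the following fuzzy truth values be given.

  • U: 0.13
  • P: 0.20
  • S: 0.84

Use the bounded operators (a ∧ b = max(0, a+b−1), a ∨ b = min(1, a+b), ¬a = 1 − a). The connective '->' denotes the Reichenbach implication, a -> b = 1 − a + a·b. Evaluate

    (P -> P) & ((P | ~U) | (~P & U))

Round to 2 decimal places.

P -> P  [Reichenbach: 1 − a + a·b] with a=0.20, b=0.20 → 0.84
~U = 1 − 0.13 = 0.87
P | ~U = min(1, a+b) on (0.20, 0.87) = 1.00
~P = 1 − 0.20 = 0.80
~P & U = max(0, a+b−1) on (0.80, 0.13) = 0.00
(P | ~U) | (~P & U) = min(1, a+b) on (1.00, 0.00) = 1.00
(P -> P) & ((P | ~U) | (~P & U)) = max(0, a+b−1) on (0.84, 1.00) = 0.84

0.84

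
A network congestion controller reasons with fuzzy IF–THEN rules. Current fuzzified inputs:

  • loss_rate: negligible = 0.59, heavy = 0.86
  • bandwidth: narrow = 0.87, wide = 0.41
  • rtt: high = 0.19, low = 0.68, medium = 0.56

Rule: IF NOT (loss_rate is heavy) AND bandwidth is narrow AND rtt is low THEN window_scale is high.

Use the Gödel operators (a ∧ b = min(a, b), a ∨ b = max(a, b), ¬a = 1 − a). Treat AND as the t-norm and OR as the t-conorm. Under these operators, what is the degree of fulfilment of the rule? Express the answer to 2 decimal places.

0.14

firing strength: ¬heavy=1−0.86=0.14, narrow=0.87, low=0.68; AND[min(a, b)] → w = 0.14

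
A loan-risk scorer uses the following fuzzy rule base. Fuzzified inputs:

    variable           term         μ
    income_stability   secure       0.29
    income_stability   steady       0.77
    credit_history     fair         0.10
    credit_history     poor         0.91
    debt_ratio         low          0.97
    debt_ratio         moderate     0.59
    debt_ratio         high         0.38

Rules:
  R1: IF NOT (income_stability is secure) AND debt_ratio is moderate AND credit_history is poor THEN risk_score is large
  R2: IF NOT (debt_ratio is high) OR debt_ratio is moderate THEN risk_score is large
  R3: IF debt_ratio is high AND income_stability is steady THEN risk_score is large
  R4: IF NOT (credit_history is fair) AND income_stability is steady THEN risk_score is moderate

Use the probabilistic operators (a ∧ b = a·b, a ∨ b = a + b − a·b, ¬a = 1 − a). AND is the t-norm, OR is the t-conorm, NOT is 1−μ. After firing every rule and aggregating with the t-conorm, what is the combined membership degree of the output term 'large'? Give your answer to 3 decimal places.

R1: ¬secure=1−0.29=0.71, moderate=0.59, poor=0.91; AND[a·b] → w = 0.3812
R2: ¬high=1−0.38=0.62, moderate=0.59; OR[a + b − a·b] → w = 0.8442
R3: high=0.38, steady=0.77; AND[a·b] → w = 0.2926
R4: ¬fair=1−0.10=0.90, steady=0.77; AND[a·b] → w = 0.6930
Rules with consequent 'large': {R1, R2, R3} → strengths 0.3812, 0.8442, 0.2926
Aggregate via t-conorm [a + b − a·b]: 0.9318

0.932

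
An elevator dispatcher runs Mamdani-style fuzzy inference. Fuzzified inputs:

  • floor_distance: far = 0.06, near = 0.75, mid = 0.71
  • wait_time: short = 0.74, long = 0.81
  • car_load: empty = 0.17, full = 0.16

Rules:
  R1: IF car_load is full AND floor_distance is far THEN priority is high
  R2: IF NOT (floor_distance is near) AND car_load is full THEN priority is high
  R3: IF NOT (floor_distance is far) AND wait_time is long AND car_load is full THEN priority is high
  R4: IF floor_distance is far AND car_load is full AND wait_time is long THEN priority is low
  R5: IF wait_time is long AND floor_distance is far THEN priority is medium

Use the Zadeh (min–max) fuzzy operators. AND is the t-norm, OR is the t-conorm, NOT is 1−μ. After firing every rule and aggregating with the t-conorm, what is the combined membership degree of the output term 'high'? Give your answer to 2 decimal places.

0.16

R1: full=0.16, far=0.06; AND[min(a, b)] → w = 0.06
R2: ¬near=1−0.75=0.25, full=0.16; AND[min(a, b)] → w = 0.16
R3: ¬far=1−0.06=0.94, long=0.81, full=0.16; AND[min(a, b)] → w = 0.16
R4: far=0.06, full=0.16, long=0.81; AND[min(a, b)] → w = 0.06
R5: long=0.81, far=0.06; AND[min(a, b)] → w = 0.06
Rules with consequent 'high': {R1, R2, R3} → strengths 0.06, 0.16, 0.16
Aggregate via t-conorm [max(a, b)]: 0.16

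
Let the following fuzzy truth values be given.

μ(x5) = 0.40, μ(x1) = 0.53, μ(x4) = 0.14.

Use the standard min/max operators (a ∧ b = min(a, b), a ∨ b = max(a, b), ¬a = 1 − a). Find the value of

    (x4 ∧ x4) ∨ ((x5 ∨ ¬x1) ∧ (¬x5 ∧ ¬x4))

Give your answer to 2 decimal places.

0.47

x4 ∧ x4 = min(a, b) on (0.14, 0.14) = 0.14
¬x1 = 1 − 0.53 = 0.47
x5 ∨ ¬x1 = max(a, b) on (0.40, 0.47) = 0.47
¬x5 = 1 − 0.40 = 0.60
¬x4 = 1 − 0.14 = 0.86
¬x5 ∧ ¬x4 = min(a, b) on (0.60, 0.86) = 0.60
(x5 ∨ ¬x1) ∧ (¬x5 ∧ ¬x4) = min(a, b) on (0.47, 0.60) = 0.47
(x4 ∧ x4) ∨ ((x5 ∨ ¬x1) ∧ (¬x5 ∧ ¬x4)) = max(a, b) on (0.14, 0.47) = 0.47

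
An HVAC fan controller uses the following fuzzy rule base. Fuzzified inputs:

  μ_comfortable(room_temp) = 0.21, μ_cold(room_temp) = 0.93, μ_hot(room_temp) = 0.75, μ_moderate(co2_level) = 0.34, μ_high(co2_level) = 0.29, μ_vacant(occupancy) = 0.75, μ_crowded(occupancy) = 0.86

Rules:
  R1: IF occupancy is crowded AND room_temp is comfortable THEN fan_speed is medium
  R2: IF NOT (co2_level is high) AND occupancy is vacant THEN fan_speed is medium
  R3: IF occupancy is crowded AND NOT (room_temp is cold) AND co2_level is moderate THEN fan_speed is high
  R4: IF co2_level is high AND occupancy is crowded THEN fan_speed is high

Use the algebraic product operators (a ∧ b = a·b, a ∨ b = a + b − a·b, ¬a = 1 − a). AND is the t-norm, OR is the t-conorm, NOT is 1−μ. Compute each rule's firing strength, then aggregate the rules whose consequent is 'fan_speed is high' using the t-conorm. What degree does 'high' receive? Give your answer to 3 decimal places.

0.265

R1: crowded=0.86, comfortable=0.21; AND[a·b] → w = 0.1806
R2: ¬high=1−0.29=0.71, vacant=0.75; AND[a·b] → w = 0.5325
R3: crowded=0.86, ¬cold=1−0.93=0.07, moderate=0.34; AND[a·b] → w = 0.0205
R4: high=0.29, crowded=0.86; AND[a·b] → w = 0.2494
Rules with consequent 'high': {R3, R4} → strengths 0.0205, 0.2494
Aggregate via t-conorm [a + b − a·b]: 0.2648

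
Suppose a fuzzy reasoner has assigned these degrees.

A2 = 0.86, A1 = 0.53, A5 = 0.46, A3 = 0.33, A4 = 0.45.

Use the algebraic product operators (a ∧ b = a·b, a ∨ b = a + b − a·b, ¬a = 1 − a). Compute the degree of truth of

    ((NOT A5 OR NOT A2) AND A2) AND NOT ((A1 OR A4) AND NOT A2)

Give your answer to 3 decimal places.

NOT A5 = 1 − 0.4600 = 0.5400
NOT A2 = 1 − 0.8600 = 0.1400
NOT A5 OR NOT A2 = a + b − a·b on (0.5400, 0.1400) = 0.6044
(NOT A5 OR NOT A2) AND A2 = a·b on (0.6044, 0.8600) = 0.5198
A1 OR A4 = a + b − a·b on (0.5300, 0.4500) = 0.7415
NOT A2 = 1 − 0.8600 = 0.1400
(A1 OR A4) AND NOT A2 = a·b on (0.7415, 0.1400) = 0.1038
NOT ((A1 OR A4) AND NOT A2) = 1 − 0.1038 = 0.8962
((NOT A5 OR NOT A2) AND A2) AND NOT ((A1 OR A4) AND NOT A2) = a·b on (0.5198, 0.8962) = 0.4658

0.466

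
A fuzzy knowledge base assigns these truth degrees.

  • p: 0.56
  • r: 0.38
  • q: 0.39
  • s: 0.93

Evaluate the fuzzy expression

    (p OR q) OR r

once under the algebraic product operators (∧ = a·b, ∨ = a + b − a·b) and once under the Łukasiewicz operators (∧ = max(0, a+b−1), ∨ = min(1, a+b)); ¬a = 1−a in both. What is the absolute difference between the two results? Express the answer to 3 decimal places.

0.166

Under algebraic product:
  p OR q = a + b − a·b on (0.5600, 0.3900) = 0.7316
  (p OR q) OR r = a + b − a·b on (0.7316, 0.3800) = 0.8336
  → value = 0.8336
Under Łukasiewicz:
  p OR q = min(1, a+b) on (0.56, 0.39) = 0.95
  (p OR q) OR r = min(1, a+b) on (0.95, 0.38) = 1.00
  → value = 1.0000
|0.8336 − 1.0000| = 0.166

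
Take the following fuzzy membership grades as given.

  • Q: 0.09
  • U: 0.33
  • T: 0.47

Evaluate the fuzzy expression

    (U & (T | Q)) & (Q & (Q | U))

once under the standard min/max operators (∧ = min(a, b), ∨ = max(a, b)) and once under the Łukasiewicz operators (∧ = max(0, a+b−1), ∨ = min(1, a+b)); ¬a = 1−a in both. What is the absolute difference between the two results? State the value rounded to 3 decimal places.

Under standard min/max:
  T | Q = max(a, b) on (0.47, 0.09) = 0.47
  U & (T | Q) = min(a, b) on (0.33, 0.47) = 0.33
  Q | U = max(a, b) on (0.09, 0.33) = 0.33
  Q & (Q | U) = min(a, b) on (0.09, 0.33) = 0.09
  (U & (T | Q)) & (Q & (Q | U)) = min(a, b) on (0.33, 0.09) = 0.09
  → value = 0.0900
Under Łukasiewicz:
  T | Q = min(1, a+b) on (0.47, 0.09) = 0.56
  U & (T | Q) = max(0, a+b−1) on (0.33, 0.56) = 0.00
  Q | U = min(1, a+b) on (0.09, 0.33) = 0.42
  Q & (Q | U) = max(0, a+b−1) on (0.09, 0.42) = 0.00
  (U & (T | Q)) & (Q & (Q | U)) = max(0, a+b−1) on (0.00, 0.00) = 0.00
  → value = 0.0000
|0.0900 − 0.0000| = 0.090

0.090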